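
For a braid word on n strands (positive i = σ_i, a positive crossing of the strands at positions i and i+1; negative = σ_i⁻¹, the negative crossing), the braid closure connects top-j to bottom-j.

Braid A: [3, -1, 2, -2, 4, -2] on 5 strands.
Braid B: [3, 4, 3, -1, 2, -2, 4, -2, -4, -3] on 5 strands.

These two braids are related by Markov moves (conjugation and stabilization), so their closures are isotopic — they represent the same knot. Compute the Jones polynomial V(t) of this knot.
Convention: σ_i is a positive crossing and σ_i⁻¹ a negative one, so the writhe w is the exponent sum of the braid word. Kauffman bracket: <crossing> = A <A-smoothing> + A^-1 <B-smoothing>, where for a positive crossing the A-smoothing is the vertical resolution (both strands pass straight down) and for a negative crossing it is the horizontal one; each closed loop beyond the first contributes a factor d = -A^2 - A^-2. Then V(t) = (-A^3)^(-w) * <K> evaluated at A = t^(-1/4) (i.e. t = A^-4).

1

Derivation:
Markov-equivalent braids have isotopic closures, hence identical knot invariants. Strip the Markov moves from each word to reach a common short braid β, then compute V(t) once on β.
Braid A: s3 s1^-1 s2 s2^-1 s4 s2^-1 on 5 strands has no conjugating prefix/suffix or stabilization to strip; take β = s3 s1^-1 s2 s2^-1 s4 s2^-1.
Braid B: s3 s4 s3 s1^-1 s2 s2^-1 s4 s2^-1 s4^-1 s3^-1 on 5 strands reduces by inverse Markov moves (closure unchanged at each step):
  Deconjugate: the word is γ·β·γ⁻¹ with γ = s3 s4 (prefix) and γ⁻¹ = s4^-1 s3^-1 (suffix); strip both.
Reduced to β = s3 s1^-1 s2 s2^-1 s4 s2^-1 on 5 strands, 6 crossings.
Both give the same β = s3 s1^-1 s2 s2^-1 s4 s2^-1 on 5 strands, so one state sum suffices:
First cancel adjacent σ_i σ_i⁻¹ pairs (Reidemeister II — same braid, same closure): s3 s1^-1 s2 s2^-1 s4 s2^-1 → s3 s1^-1 s4 s2^-1.
Braid: s3 s1^-1 s4 s2^-1 on 5 strands, 4 crossings.
Writhe w = (#positive) - (#negative) = 2 - 2 = 0.
State-sum expansion of <K>. There are 2^4 = 16 states.
For each crossing: s=0 is the vertical smoothing, s=1 horizontal. Crossing k contributes A^(sign_k * (1 - 2*s_k)); loop factor d = -A^2 - A^-2.
  state 0000: A-exp=+0, loops=5, term = A^0 * d^4
  state 0001: A-exp=+2, loops=4, term = A^2 * d^3
  state 0010: A-exp=-2, loops=4, term = A^-2 * d^3
  state 0011: A-exp=+0, loops=3, term = A^0 * d^2
  state 0100: A-exp=+2, loops=4, term = A^2 * d^3
  state 0101: A-exp=+4, loops=3, term = A^4 * d^2
  state 0110: A-exp=+0, loops=3, term = A^0 * d^2
  state 0111: A-exp=+2, loops=2, term = A^2 * d^1
  state 1000: A-exp=-2, loops=4, term = A^-2 * d^3
  state 1001: A-exp=+0, loops=3, term = A^0 * d^2
  state 1010: A-exp=-4, loops=3, term = A^-4 * d^2
  state 1011: A-exp=-2, loops=2, term = A^-2 * d^1
  state 1100: A-exp=+0, loops=3, term = A^0 * d^2
  state 1101: A-exp=+2, loops=2, term = A^2 * d^1
  state 1110: A-exp=-2, loops=2, term = A^-2 * d^1
  state 1111: A-exp=+0, loops=1, term = A^0 * d^0
Collect the terms by A-exponent (count of states per loop number):
Powers of d = -A^2 - A^-2: d^2 = A^4 + 2 + A^-4; d^3 = -A^6 - 3*A^2 - 3*A^-2 - A^-6; d^4 = A^8 + 4*A^4 + 6 + 4*A^-4 + A^-8.
  A^4 * (d^2) = A^8 + 2*A^4 + 1
  A^2 * (2*d + 2*d^3) = -2*A^8 - 8*A^4 - 8 - 2*A^-4
  A^0 * (1 + 4*d^2 + d^4) = A^8 + 8*A^4 + 15 + 8*A^-4 + A^-8
  A^-2 * (2*d + 2*d^3) = -2*A^4 - 8 - 8*A^-4 - 2*A^-8
  A^-4 * (d^2) = 1 + 2*A^-4 + A^-8
Summing the groups: <K> = 1
Normalise by the writhe: (-A^3)^(-w) = (-A^3)^(0) = 1, so f(A) = 1 * <K> = 1.
Substitute A = t^(-1/4), i.e. A^e → t^(-e/4): V(t) = 1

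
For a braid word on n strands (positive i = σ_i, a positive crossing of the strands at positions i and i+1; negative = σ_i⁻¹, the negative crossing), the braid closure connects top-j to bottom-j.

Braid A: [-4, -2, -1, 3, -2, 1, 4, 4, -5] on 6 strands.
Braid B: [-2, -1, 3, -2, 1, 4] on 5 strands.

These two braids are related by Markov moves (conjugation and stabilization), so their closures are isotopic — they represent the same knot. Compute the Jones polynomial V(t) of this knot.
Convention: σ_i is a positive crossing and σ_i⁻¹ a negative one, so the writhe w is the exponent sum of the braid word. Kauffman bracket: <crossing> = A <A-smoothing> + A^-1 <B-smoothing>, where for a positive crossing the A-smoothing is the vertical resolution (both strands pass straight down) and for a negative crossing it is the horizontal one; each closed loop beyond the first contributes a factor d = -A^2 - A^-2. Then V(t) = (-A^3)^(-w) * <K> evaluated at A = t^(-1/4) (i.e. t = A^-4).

1

Derivation:
Markov-equivalent braids have isotopic closures, hence identical knot invariants. Strip the Markov moves from each word to reach a common short braid β, then compute V(t) once on β.
Braid A: s4^-1 s2^-1 s1^-1 s3 s2^-1 s1 s4 s4 s5^-1 on 6 strands reduces by inverse Markov moves (closure unchanged at each step):
  Destabilize: the word has the form β·s5^-1 where s5^-1 occurs only as the final letter (β ∈ B_5); drop it and the last strand → 5 strands.
  Deconjugate: the word is γ·β·γ⁻¹ with γ = s4^-1 (prefix) and γ⁻¹ = s4 (suffix); strip both.
  Destabilize: the word has the form β·s4 where s4 occurs only as the final letter (β ∈ B_4); drop it and the last strand → 4 strands.
Reduced to β = s2^-1 s1^-1 s3 s2^-1 s1 on 4 strands, 5 crossings.
Braid B: s2^-1 s1^-1 s3 s2^-1 s1 s4 on 5 strands reduces by inverse Markov moves (closure unchanged at each step):
  Destabilize: the word has the form β·s4 where s4 occurs only as the final letter (β ∈ B_4); drop it and the last strand → 4 strands.
Reduced to β = s2^-1 s1^-1 s3 s2^-1 s1 on 4 strands, 5 crossings.
Both give the same β = s2^-1 s1^-1 s3 s2^-1 s1 on 4 strands, so one state sum suffices:
Braid: s2^-1 s1^-1 s3 s2^-1 s1 on 4 strands, 5 crossings.
Writhe w = (#positive) - (#negative) = 2 - 3 = -1.
State-sum expansion of <K>. There are 2^5 = 32 states.
For each crossing: s=0 is the vertical smoothing, s=1 horizontal. Crossing k contributes A^(sign_k * (1 - 2*s_k)); loop factor d = -A^2 - A^-2.
  state 00000: A-exp=-1, loops=4, term = A^-1 * d^3
  state 00001: A-exp=-3, loops=3, term = A^-3 * d^2
  state 00010: A-exp=+1, loops=3, term = A^1 * d^2
  state 00011: A-exp=-1, loops=2, term = A^-1 * d^1
  state 00100: A-exp=-3, loops=3, term = A^-3 * d^2
  state 00101: A-exp=-5, loops=2, term = A^-5 * d^1
  state 00110: A-exp=-1, loops=2, term = A^-1 * d^1
  state 00111: A-exp=-3, loops=1, term = A^-3 * d^0
  state 01000: A-exp=+1, loops=3, term = A^1 * d^2
  state 01001: A-exp=-1, loops=4, term = A^-1 * d^3
  state 01010: A-exp=+3, loops=2, term = A^3 * d^1
  state 01011: A-exp=+1, loops=3, term = A^1 * d^2
  state 01100: A-exp=-1, loops=2, term = A^-1 * d^1
  state 01101: A-exp=-3, loops=3, term = A^-3 * d^2
  state 01110: A-exp=+1, loops=1, term = A^1 * d^0
  state 01111: A-exp=-1, loops=2, term = A^-1 * d^1
  state 10000: A-exp=+1, loops=3, term = A^1 * d^2
  state 10001: A-exp=-1, loops=2, term = A^-1 * d^1
  state 10010: A-exp=+3, loops=4, term = A^3 * d^3
  state 10011: A-exp=+1, loops=3, term = A^1 * d^2
  state 10100: A-exp=-1, loops=2, term = A^-1 * d^1
  state 10101: A-exp=-3, loops=1, term = A^-3 * d^0
  state 10110: A-exp=+1, loops=3, term = A^1 * d^2
  state 10111: A-exp=-1, loops=2, term = A^-1 * d^1
  state 11000: A-exp=+3, loops=2, term = A^3 * d^1
  state 11001: A-exp=+1, loops=3, term = A^1 * d^2
  state 11010: A-exp=+5, loops=3, term = A^5 * d^2
  state 11011: A-exp=+3, loops=2, term = A^3 * d^1
  state 11100: A-exp=+1, loops=1, term = A^1 * d^0
  state 11101: A-exp=-1, loops=2, term = A^-1 * d^1
  state 11110: A-exp=+3, loops=2, term = A^3 * d^1
  state 11111: A-exp=+1, loops=1, term = A^1 * d^0
Collect the terms by A-exponent (count of states per loop number):
Powers of d = -A^2 - A^-2: d^2 = A^4 + 2 + A^-4; d^3 = -A^6 - 3*A^2 - 3*A^-2 - A^-6.
  A^5 * (d^2) = A^9 + 2*A^5 + A
  A^3 * (4*d + d^3) = -A^9 - 7*A^5 - 7*A - A^-3
  A^1 * (3 + 7*d^2) = 7*A^5 + 17*A + 7*A^-3
  A^-1 * (8*d + 2*d^3) = -2*A^5 - 14*A - 14*A^-3 - 2*A^-7
  A^-3 * (2 + 3*d^2) = 3*A + 8*A^-3 + 3*A^-7
  A^-5 * (d) = -A^-3 - A^-7
Summing the groups: <K> = -A^-3
Normalise by the writhe: (-A^3)^(-w) = (-A^3)^(1) = -A^3, so f(A) = -A^3 * <K> = 1.
Substitute A = t^(-1/4), i.e. A^e → t^(-e/4): V(t) = 1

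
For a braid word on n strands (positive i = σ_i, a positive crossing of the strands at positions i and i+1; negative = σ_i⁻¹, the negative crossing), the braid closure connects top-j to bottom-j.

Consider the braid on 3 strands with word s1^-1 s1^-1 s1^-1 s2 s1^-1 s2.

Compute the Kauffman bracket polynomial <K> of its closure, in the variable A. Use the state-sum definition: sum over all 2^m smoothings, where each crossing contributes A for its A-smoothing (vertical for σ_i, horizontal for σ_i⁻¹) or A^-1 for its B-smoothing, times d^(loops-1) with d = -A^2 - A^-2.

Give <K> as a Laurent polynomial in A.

Braid: s1^-1 s1^-1 s1^-1 s2 s1^-1 s2 on 3 strands, 6 crossings.
Writhe w = (#positive) - (#negative) = 2 - 4 = -2.
State-sum expansion of <K>. There are 2^6 = 64 states.
Smooth each crossing (0=||, 1=⌣⌢); contribution A^(Σ sign_k(1-2s_k)) * d^(L-1).
Tabulate the states by total A-exponent and number of loops L (A-exp: L × count):
  A^6: L=5 ×1
  A^4: L=4 ×6
  A^2: L=3 ×15
  A^0: L=2 ×19, L=4 ×1
  A^-2: L=1 ×11, L=3 ×4
  A^-4: L=2 ×6
  A^-6: L=3 ×1
Each group contributes A^e * Σ count * d^(L-1):
Powers of d = -A^2 - A^-2: d^2 = A^4 + 2 + A^-4; d^3 = -A^6 - 3*A^2 - 3*A^-2 - A^-6; d^4 = A^8 + 4*A^4 + 6 + 4*A^-4 + A^-8.
  A^6 * (d^4) = A^14 + 4*A^10 + 6*A^6 + 4*A^2 + A^-2
  A^4 * (6*d^3) = -6*A^10 - 18*A^6 - 18*A^2 - 6*A^-2
  A^2 * (15*d^2) = 15*A^6 + 30*A^2 + 15*A^-2
  A^0 * (19*d + d^3) = -A^6 - 22*A^2 - 22*A^-2 - A^-6
  A^-2 * (11 + 4*d^2) = 4*A^2 + 19*A^-2 + 4*A^-6
  A^-4 * (6*d) = -6*A^-2 - 6*A^-6
  A^-6 * (d^2) = A^-2 + 2*A^-6 + A^-10
Summing the groups: <K> = A^14 - 2*A^10 + 2*A^6 - 2*A^2 + 2*A^-2 - A^-6 + A^-10

Answer: A^14 - 2*A^10 + 2*A^6 - 2*A^2 + 2*A^-2 - A^-6 + A^-10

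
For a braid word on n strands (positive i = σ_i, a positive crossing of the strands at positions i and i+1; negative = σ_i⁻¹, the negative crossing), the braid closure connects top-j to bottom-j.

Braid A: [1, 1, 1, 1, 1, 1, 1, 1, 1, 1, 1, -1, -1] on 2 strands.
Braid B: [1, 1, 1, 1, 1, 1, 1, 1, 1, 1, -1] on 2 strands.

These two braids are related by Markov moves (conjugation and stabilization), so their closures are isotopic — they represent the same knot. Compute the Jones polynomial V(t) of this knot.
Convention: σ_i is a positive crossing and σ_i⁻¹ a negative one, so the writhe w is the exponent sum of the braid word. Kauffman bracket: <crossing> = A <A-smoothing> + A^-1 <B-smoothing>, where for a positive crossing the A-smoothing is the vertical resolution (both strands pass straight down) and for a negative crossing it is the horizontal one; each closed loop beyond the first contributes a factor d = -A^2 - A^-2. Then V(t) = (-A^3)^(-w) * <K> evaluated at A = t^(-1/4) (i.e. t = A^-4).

-t^13 + t^12 - t^11 + t^10 - t^9 + t^8 - t^7 + t^6 + t^4

Derivation:
Markov-equivalent braids have isotopic closures, hence identical knot invariants. Strip the Markov moves from each word to reach a common short braid β, then compute V(t) once on β.
Braid A: s1 s1 s1 s1 s1 s1 s1 s1 s1 s1 s1 s1^-1 s1^-1 on 2 strands reduces by inverse Markov moves (closure unchanged at each step):
  Deconjugate: the word is γ·β·γ⁻¹ with γ = s1 s1 (prefix) and γ⁻¹ = s1^-1 s1^-1 (suffix); strip both.
Reduced to β = s1 s1 s1 s1 s1 s1 s1 s1 s1 on 2 strands, 9 crossings.
Braid B: s1 s1 s1 s1 s1 s1 s1 s1 s1 s1 s1^-1 on 2 strands reduces by inverse Markov moves (closure unchanged at each step):
  Deconjugate: the word is γ·β·γ⁻¹ with γ = s1 (prefix) and γ⁻¹ = s1^-1 (suffix); strip both.
Reduced to β = s1 s1 s1 s1 s1 s1 s1 s1 s1 on 2 strands, 9 crossings.
Both give the same β = s1 s1 s1 s1 s1 s1 s1 s1 s1 on 2 strands, so one state sum suffices:
Braid: s1 s1 s1 s1 s1 s1 s1 s1 s1 on 2 strands, 9 crossings.
Writhe w = (#positive) - (#negative) = 9 - 0 = 9.
Enumerate smoothing states for the bracket polynomial. There are 2^9 = 512 states.
Each crossing splits two ways (0=vertical, 1=horizontal). The state's weight is A^(#A-smoothings - #B-smoothings) * d^(loops - 1).
Tabulate the states by total A-exponent and number of loops L (A-exp: L × count):
  A^9: L=2 ×1
  A^7: L=1 ×9
  A^5: L=2 ×36
  A^3: L=3 ×84
  A^1: L=4 ×126
  A^-1: L=5 ×126
  A^-3: L=6 ×84
  A^-5: L=7 ×36
  A^-7: L=8 ×9
  A^-9: L=9 ×1
Each group contributes A^e * Σ count * d^(L-1):
Powers of d = -A^2 - A^-2: d^2 = A^4 + 2 + A^-4; d^3 = -A^6 - 3*A^2 - 3*A^-2 - A^-6; d^4 = A^8 + 4*A^4 + 6 + 4*A^-4 + A^-8; d^5 = -A^10 - 5*A^6 - 10*A^2 - 10*A^-2 - 5*A^-6 - A^-10; d^6 = A^12 + 6*A^8 + 15*A^4 + 20 + 15*A^-4 + 6*A^-8 + A^-12; d^7 = -A^14 - 7*A^10 - 21*A^6 - 35*A^2 - 35*A^-2 - 21*A^-6 - 7*A^-10 - A^-14; d^8 = A^16 + 8*A^12 + 28*A^8 + 56*A^4 + 70 + 56*A^-4 + 28*A^-8 + 8*A^-12 + A^-16.
  A^9 * (d) = -A^11 - A^7
  A^7 * (9) = 9*A^7
  A^5 * (36*d) = -36*A^7 - 36*A^3
  A^3 * (84*d^2) = 84*A^7 + 168*A^3 + 84*A^-1
  A^1 * (126*d^3) = -126*A^7 - 378*A^3 - 378*A^-1 - 126*A^-5
  A^-1 * (126*d^4) = 126*A^7 + 504*A^3 + 756*A^-1 + 504*A^-5 + 126*A^-9
  A^-3 * (84*d^5) = -84*A^7 - 420*A^3 - 840*A^-1 - 840*A^-5 - 420*A^-9 - 84*A^-13
  A^-5 * (36*d^6) = 36*A^7 + 216*A^3 + 540*A^-1 + 720*A^-5 + 540*A^-9 + 216*A^-13 + 36*A^-17
  A^-7 * (9*d^7) = -9*A^7 - 63*A^3 - 189*A^-1 - 315*A^-5 - 315*A^-9 - 189*A^-13 - 63*A^-17 - 9*A^-21
  A^-9 * (d^8) = A^7 + 8*A^3 + 28*A^-1 + 56*A^-5 + 70*A^-9 + 56*A^-13 + 28*A^-17 + 8*A^-21 + A^-25
Summing the groups: <K> = -A^11 - A^3 + A^-1 - A^-5 + A^-9 - A^-13 + A^-17 - A^-21 + A^-25
Normalise by the writhe: (-A^3)^(-w) = (-A^3)^(-9) = -A^-27, so f(A) = -A^-27 * <K> = A^-16 + A^-24 - A^-28 + A^-32 - A^-36 + A^-40 - A^-44 + A^-48 - A^-52.
Substitute A = t^(-1/4), i.e. A^e → t^(-e/4): V(t) = -t^13 + t^12 - t^11 + t^10 - t^9 + t^8 - t^7 + t^6 + t^4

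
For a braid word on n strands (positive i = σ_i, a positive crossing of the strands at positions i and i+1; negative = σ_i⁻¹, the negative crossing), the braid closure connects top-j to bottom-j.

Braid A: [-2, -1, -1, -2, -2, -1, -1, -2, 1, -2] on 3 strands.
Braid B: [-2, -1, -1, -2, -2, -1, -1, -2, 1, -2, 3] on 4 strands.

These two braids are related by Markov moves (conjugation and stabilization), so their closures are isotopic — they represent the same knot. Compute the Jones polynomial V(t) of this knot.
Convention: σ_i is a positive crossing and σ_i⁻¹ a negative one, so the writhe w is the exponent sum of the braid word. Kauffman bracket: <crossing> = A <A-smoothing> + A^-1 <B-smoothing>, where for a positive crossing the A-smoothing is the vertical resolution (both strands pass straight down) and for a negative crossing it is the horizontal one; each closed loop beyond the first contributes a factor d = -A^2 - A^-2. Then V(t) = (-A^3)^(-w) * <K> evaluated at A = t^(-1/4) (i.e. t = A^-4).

Markov-equivalent braids have isotopic closures, hence identical knot invariants. Strip the Markov moves from each word to reach a common short braid β, then compute V(t) once on β.
Braid A: s2^-1 s1^-1 s1^-1 s2^-1 s2^-1 s1^-1 s1^-1 s2^-1 s1 s2^-1 on 3 strands has no conjugating prefix/suffix or stabilization to strip; take β = s2^-1 s1^-1 s1^-1 s2^-1 s2^-1 s1^-1 s1^-1 s2^-1 s1 s2^-1.
Braid B: s2^-1 s1^-1 s1^-1 s2^-1 s2^-1 s1^-1 s1^-1 s2^-1 s1 s2^-1 s3 on 4 strands reduces by inverse Markov moves (closure unchanged at each step):
  Destabilize: the word has the form β·s3 where s3 occurs only as the final letter (β ∈ B_3); drop it and the last strand → 3 strands.
Reduced to β = s2^-1 s1^-1 s1^-1 s2^-1 s2^-1 s1^-1 s1^-1 s2^-1 s1 s2^-1 on 3 strands, 10 crossings.
Both give the same β = s2^-1 s1^-1 s1^-1 s2^-1 s2^-1 s1^-1 s1^-1 s2^-1 s1 s2^-1 on 3 strands, so one state sum suffices:
Braid: s2^-1 s1^-1 s1^-1 s2^-1 s2^-1 s1^-1 s1^-1 s2^-1 s1 s2^-1 on 3 strands, 10 crossings.
Writhe w = (#positive) - (#negative) = 1 - 9 = -8.
Enumerate smoothing states for the bracket polynomial. There are 2^10 = 1024 states.
Each crossing splits two ways (0=vertical, 1=horizontal). The state's weight is A^(#A-smoothings - #B-smoothings) * d^(loops - 1).
Tabulate the states by total A-exponent and number of loops L (A-exp: L × count):
  A^10: L=6 ×1
  A^8: L=5 ×10
  A^6: L=4 ×41, L=6 ×4
  A^4: L=3 ×86, L=5 ×34
  A^2: L=2 ×92, L=4 ×114, L=6 ×4
  A^0: L=1 ×40, L=3 ×185, L=5 ×27
  A^-2: L=2 ×142, L=4 ×67, L=6 ×1
  A^-4: L=1 ×40, L=3 ×76, L=5 ×4
  A^-6: L=2 ×39, L=4 ×6
  A^-8: L=1 ×5, L=3 ×5
  A^-10: L=2 ×1
Each group contributes A^e * Σ count * d^(L-1):
Powers of d = -A^2 - A^-2: d^2 = A^4 + 2 + A^-4; d^3 = -A^6 - 3*A^2 - 3*A^-2 - A^-6; d^4 = A^8 + 4*A^4 + 6 + 4*A^-4 + A^-8; d^5 = -A^10 - 5*A^6 - 10*A^2 - 10*A^-2 - 5*A^-6 - A^-10.
  A^10 * (d^5) = -A^20 - 5*A^16 - 10*A^12 - 10*A^8 - 5*A^4 - 1
  A^8 * (10*d^4) = 10*A^16 + 40*A^12 + 60*A^8 + 40*A^4 + 10
  A^6 * (41*d^3 + 4*d^5) = -4*A^16 - 61*A^12 - 163*A^8 - 163*A^4 - 61 - 4*A^-4
  A^4 * (86*d^2 + 34*d^4) = 34*A^12 + 222*A^8 + 376*A^4 + 222 + 34*A^-4
  A^2 * (92*d + 114*d^3 + 4*d^5) = -4*A^12 - 134*A^8 - 474*A^4 - 474 - 134*A^-4 - 4*A^-8
  A^0 * (40 + 185*d^2 + 27*d^4) = 27*A^8 + 293*A^4 + 572 + 293*A^-4 + 27*A^-8
  A^-2 * (142*d + 67*d^3 + d^5) = -A^8 - 72*A^4 - 353 - 353*A^-4 - 72*A^-8 - A^-12
  A^-4 * (40 + 76*d^2 + 4*d^4) = 4*A^4 + 92 + 216*A^-4 + 92*A^-8 + 4*A^-12
  A^-6 * (39*d + 6*d^3) = -6 - 57*A^-4 - 57*A^-8 - 6*A^-12
  A^-8 * (5 + 5*d^2) = 5*A^-4 + 15*A^-8 + 5*A^-12
  A^-10 * (d) = -A^-8 - A^-12
Summing the groups: <K> = -A^20 + A^16 - A^12 + A^8 - A^4 + 1 + A^-12
Normalise by the writhe: (-A^3)^(-w) = (-A^3)^(8) = A^24, so f(A) = A^24 * <K> = -A^44 + A^40 - A^36 + A^32 - A^28 + A^24 + A^12.
Substitute A = t^(-1/4), i.e. A^e → t^(-e/4): V(t) = t^-3 + t^-6 - t^-7 + t^-8 - t^-9 + t^-10 - t^-11

Answer: t^-3 + t^-6 - t^-7 + t^-8 - t^-9 + t^-10 - t^-11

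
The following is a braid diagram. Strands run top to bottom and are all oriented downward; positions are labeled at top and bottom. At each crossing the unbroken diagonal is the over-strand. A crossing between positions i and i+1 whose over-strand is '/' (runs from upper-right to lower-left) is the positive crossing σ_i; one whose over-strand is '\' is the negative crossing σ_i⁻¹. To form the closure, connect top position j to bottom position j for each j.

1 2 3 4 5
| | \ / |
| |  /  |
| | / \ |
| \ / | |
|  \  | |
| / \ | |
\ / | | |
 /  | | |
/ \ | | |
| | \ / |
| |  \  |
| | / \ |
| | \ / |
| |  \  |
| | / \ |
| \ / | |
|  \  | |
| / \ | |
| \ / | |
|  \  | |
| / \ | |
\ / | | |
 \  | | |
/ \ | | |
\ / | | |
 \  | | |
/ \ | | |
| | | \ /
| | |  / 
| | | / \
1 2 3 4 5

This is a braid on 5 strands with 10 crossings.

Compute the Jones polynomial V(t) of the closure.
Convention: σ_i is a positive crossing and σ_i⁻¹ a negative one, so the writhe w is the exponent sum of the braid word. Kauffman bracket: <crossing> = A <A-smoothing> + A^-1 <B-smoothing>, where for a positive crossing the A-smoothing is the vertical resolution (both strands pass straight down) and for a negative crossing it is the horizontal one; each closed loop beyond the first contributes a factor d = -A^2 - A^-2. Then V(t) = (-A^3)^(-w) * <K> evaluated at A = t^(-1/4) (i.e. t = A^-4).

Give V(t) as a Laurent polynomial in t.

t^-1 - t^-2 + 2*t^-3 - 2*t^-4 + 2*t^-5 - t^-6 + t^-7 - t^-8

Derivation:
Reading the diagram top to bottom ('/'-over between positions i,i+1 = s_i, '\'-over = s_i^-1): braid word = s3 s2^-1 s1 s3^-1 s3^-1 s2^-1 s2^-1 s1^-1 s1^-1 s4.
The presented braid s3 s2^-1 s1 s3^-1 s3^-1 s2^-1 s2^-1 s1^-1 s1^-1 s4 on 5 strands reduces by inverse Markov moves (closure unchanged at each step):
  Destabilize: the word has the form β·s4 where s4 occurs only as the final letter (β ∈ B_4); drop it and the last strand → 4 strands.
Reduced to β = s3 s2^-1 s1 s3^-1 s3^-1 s2^-1 s2^-1 s1^-1 s1^-1 on 4 strands, 9 crossings.
Compute on β:
Braid: s3 s2^-1 s1 s3^-1 s3^-1 s2^-1 s2^-1 s1^-1 s1^-1 on 4 strands, 9 crossings.
Writhe w = (#positive) - (#negative) = 2 - 7 = -5.
Computing the Kauffman bracket via state sum. There are 2^9 = 512 states.
Each crossing splits two ways (0=vertical, 1=horizontal). The state's weight is A^(#A-smoothings - #B-smoothings) * d^(loops - 1).
Tabulate the states by total A-exponent and number of loops L (A-exp: L × count):
  A^9: L=5 ×1
  A^7: L=4 ×9
  A^5: L=3 ×31, L=5 ×5
  A^3: L=2 ×48, L=4 ×35, L=6 ×1
  A^1: L=1 ×28, L=3 ×86, L=5 ×12
  A^-1: L=2 ×82, L=4 ×43, L=6 ×1
  A^-3: L=1 ×20, L=3 ×58, L=5 ×6
  A^-5: L=2 ×25, L=4 ×11
  A^-7: L=1 ×3, L=3 ×6
  A^-9: L=2 ×1
Each group contributes A^e * Σ count * d^(L-1):
Powers of d = -A^2 - A^-2: d^2 = A^4 + 2 + A^-4; d^3 = -A^6 - 3*A^2 - 3*A^-2 - A^-6; d^4 = A^8 + 4*A^4 + 6 + 4*A^-4 + A^-8; d^5 = -A^10 - 5*A^6 - 10*A^2 - 10*A^-2 - 5*A^-6 - A^-10.
  A^9 * (d^4) = A^17 + 4*A^13 + 6*A^9 + 4*A^5 + A
  A^7 * (9*d^3) = -9*A^13 - 27*A^9 - 27*A^5 - 9*A
  A^5 * (31*d^2 + 5*d^4) = 5*A^13 + 51*A^9 + 92*A^5 + 51*A + 5*A^-3
  A^3 * (48*d + 35*d^3 + d^5) = -A^13 - 40*A^9 - 163*A^5 - 163*A - 40*A^-3 - A^-7
  A^1 * (28 + 86*d^2 + 12*d^4) = 12*A^9 + 134*A^5 + 272*A + 134*A^-3 + 12*A^-7
  A^-1 * (82*d + 43*d^3 + d^5) = -A^9 - 48*A^5 - 221*A - 221*A^-3 - 48*A^-7 - A^-11
  A^-3 * (20 + 58*d^2 + 6*d^4) = 6*A^5 + 82*A + 172*A^-3 + 82*A^-7 + 6*A^-11
  A^-5 * (25*d + 11*d^3) = -11*A - 58*A^-3 - 58*A^-7 - 11*A^-11
  A^-7 * (3 + 6*d^2) = 6*A^-3 + 15*A^-7 + 6*A^-11
  A^-9 * (d) = -A^-7 - A^-11
Summing the groups: <K> = A^17 - A^13 + A^9 - 2*A^5 + 2*A - 2*A^-3 + A^-7 - A^-11
Normalise by the writhe: (-A^3)^(-w) = (-A^3)^(5) = -A^15, so f(A) = -A^15 * <K> = -A^32 + A^28 - A^24 + 2*A^20 - 2*A^16 + 2*A^12 - A^8 + A^4.
Substitute A = t^(-1/4), i.e. A^e → t^(-e/4): V(t) = t^-1 - t^-2 + 2*t^-3 - 2*t^-4 + 2*t^-5 - t^-6 + t^-7 - t^-8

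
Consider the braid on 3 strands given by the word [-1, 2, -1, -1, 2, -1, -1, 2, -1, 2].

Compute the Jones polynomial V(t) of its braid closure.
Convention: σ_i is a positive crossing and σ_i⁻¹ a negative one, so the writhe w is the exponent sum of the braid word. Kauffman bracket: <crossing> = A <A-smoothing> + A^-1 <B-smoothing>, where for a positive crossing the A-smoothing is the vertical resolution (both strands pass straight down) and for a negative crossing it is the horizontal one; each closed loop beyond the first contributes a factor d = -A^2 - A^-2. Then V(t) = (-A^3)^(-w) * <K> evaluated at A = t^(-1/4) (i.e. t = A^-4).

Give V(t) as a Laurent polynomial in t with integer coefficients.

Braid: s1^-1 s2 s1^-1 s1^-1 s2 s1^-1 s1^-1 s2 s1^-1 s2 on 3 strands, 10 crossings.
Writhe w = (#positive) - (#negative) = 4 - 6 = -2.
State-sum expansion of <K>. There are 2^10 = 1024 states.
Each crossing splits two ways (0=vertical, 1=horizontal). The state's weight is A^(#A-smoothings - #B-smoothings) * d^(loops - 1).
Tabulate the states by total A-exponent and number of loops L (A-exp: L × count):
  A^10: L=7 ×1
  A^8: L=6 ×10
  A^6: L=5 ×45
  A^4: L=4 ×118, L=6 ×2
  A^2: L=3 ×193, L=5 ×17
  A^0: L=2 ×192, L=4 ×59, L=6 ×1
  A^-2: L=1 ×95, L=3 ×108, L=5 ×7
  A^-4: L=2 ×95, L=4 ×25
  A^-6: L=3 ×43, L=5 ×2
  A^-8: L=4 ×10
  A^-10: L=5 ×1
Each group contributes A^e * Σ count * d^(L-1):
Powers of d = -A^2 - A^-2: d^2 = A^4 + 2 + A^-4; d^3 = -A^6 - 3*A^2 - 3*A^-2 - A^-6; d^4 = A^8 + 4*A^4 + 6 + 4*A^-4 + A^-8; d^5 = -A^10 - 5*A^6 - 10*A^2 - 10*A^-2 - 5*A^-6 - A^-10; d^6 = A^12 + 6*A^8 + 15*A^4 + 20 + 15*A^-4 + 6*A^-8 + A^-12.
  A^10 * (d^6) = A^22 + 6*A^18 + 15*A^14 + 20*A^10 + 15*A^6 + 6*A^2 + A^-2
  A^8 * (10*d^5) = -10*A^18 - 50*A^14 - 100*A^10 - 100*A^6 - 50*A^2 - 10*A^-2
  A^6 * (45*d^4) = 45*A^14 + 180*A^10 + 270*A^6 + 180*A^2 + 45*A^-2
  A^4 * (118*d^3 + 2*d^5) = -2*A^14 - 128*A^10 - 374*A^6 - 374*A^2 - 128*A^-2 - 2*A^-6
  A^2 * (193*d^2 + 17*d^4) = 17*A^10 + 261*A^6 + 488*A^2 + 261*A^-2 + 17*A^-6
  A^0 * (192*d + 59*d^3 + d^5) = -A^10 - 64*A^6 - 379*A^2 - 379*A^-2 - 64*A^-6 - A^-10
  A^-2 * (95 + 108*d^2 + 7*d^4) = 7*A^6 + 136*A^2 + 353*A^-2 + 136*A^-6 + 7*A^-10
  A^-4 * (95*d + 25*d^3) = -25*A^2 - 170*A^-2 - 170*A^-6 - 25*A^-10
  A^-6 * (43*d^2 + 2*d^4) = 2*A^2 + 51*A^-2 + 98*A^-6 + 51*A^-10 + 2*A^-14
  A^-8 * (10*d^3) = -10*A^-2 - 30*A^-6 - 30*A^-10 - 10*A^-14
  A^-10 * (d^4) = A^-2 + 4*A^-6 + 6*A^-10 + 4*A^-14 + A^-18
Summing the groups: <K> = A^22 - 4*A^18 + 8*A^14 - 12*A^10 + 15*A^6 - 16*A^2 + 15*A^-2 - 11*A^-6 + 8*A^-10 - 4*A^-14 + A^-18
Normalise by the writhe: (-A^3)^(-w) = (-A^3)^(2) = A^6, so f(A) = A^6 * <K> = A^28 - 4*A^24 + 8*A^20 - 12*A^16 + 15*A^12 - 16*A^8 + 15*A^4 - 11 + 8*A^-4 - 4*A^-8 + A^-12.
Substitute A = t^(-1/4), i.e. A^e → t^(-e/4): V(t) = t^3 - 4*t^2 + 8*t - 11 + 15*t^-1 - 16*t^-2 + 15*t^-3 - 12*t^-4 + 8*t^-5 - 4*t^-6 + t^-7

Answer: t^3 - 4*t^2 + 8*t - 11 + 15*t^-1 - 16*t^-2 + 15*t^-3 - 12*t^-4 + 8*t^-5 - 4*t^-6 + t^-7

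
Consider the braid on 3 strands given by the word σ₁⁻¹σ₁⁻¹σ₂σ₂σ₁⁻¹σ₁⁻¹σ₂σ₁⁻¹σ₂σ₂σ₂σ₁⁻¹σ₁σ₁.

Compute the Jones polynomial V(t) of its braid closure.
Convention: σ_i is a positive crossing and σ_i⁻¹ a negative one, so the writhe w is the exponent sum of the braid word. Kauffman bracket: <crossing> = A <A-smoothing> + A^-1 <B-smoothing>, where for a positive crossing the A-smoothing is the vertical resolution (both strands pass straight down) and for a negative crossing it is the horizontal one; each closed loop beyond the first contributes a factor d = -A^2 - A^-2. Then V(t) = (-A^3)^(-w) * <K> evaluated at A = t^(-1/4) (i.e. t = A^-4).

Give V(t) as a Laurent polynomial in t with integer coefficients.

t^7 - 3*t^6 + 6*t^5 - 9*t^4 + 11*t^3 - 12*t^2 + 11*t - 8 + 6*t^-1 - 3*t^-2 + t^-3

Derivation:
The presented braid s1^-1 s1^-1 s2 s2 s1^-1 s1^-1 s2 s1^-1 s2 s2 s2 s1^-1 s1 s1 on 3 strands reduces by inverse Markov moves (closure unchanged at each step):
  Deconjugate: the word is γ·β·γ⁻¹ with γ = s1^-1 s1^-1 (prefix) and γ⁻¹ = s1 s1 (suffix); strip both.
Reduced to β = s2 s2 s1^-1 s1^-1 s2 s1^-1 s2 s2 s2 s1^-1 on 3 strands, 10 crossings.
Compute on β:
Braid: s2 s2 s1^-1 s1^-1 s2 s1^-1 s2 s2 s2 s1^-1 on 3 strands, 10 crossings.
Writhe w = (#positive) - (#negative) = 6 - 4 = 2.
State-sum expansion of <K>. There are 2^10 = 1024 states.
Smooth each crossing (0=||, 1=⌣⌢); contribution A^(Σ sign_k(1-2s_k)) * d^(L-1).
Tabulate the states by total A-exponent and number of loops L (A-exp: L × count):
  A^10: L=5 ×1
  A^8: L=4 ×10
  A^6: L=3 ×41, L=5 ×4
  A^4: L=2 ×81, L=4 ×38, L=6 ×1
  A^2: L=1 ×71, L=3 ×117, L=5 ×22
  A^0: L=2 ×154, L=4 ×91, L=6 ×7
  A^-2: L=3 ×168, L=5 ×41, L=7 ×1
  A^-4: L=4 ×110, L=6 ×10
  A^-6: L=5 ×44, L=7 ×1
  A^-8: L=6 ×10
  A^-10: L=7 ×1
Each group contributes A^e * Σ count * d^(L-1):
Powers of d = -A^2 - A^-2: d^2 = A^4 + 2 + A^-4; d^3 = -A^6 - 3*A^2 - 3*A^-2 - A^-6; d^4 = A^8 + 4*A^4 + 6 + 4*A^-4 + A^-8; d^5 = -A^10 - 5*A^6 - 10*A^2 - 10*A^-2 - 5*A^-6 - A^-10; d^6 = A^12 + 6*A^8 + 15*A^4 + 20 + 15*A^-4 + 6*A^-8 + A^-12.
  A^10 * (d^4) = A^18 + 4*A^14 + 6*A^10 + 4*A^6 + A^2
  A^8 * (10*d^3) = -10*A^14 - 30*A^10 - 30*A^6 - 10*A^2
  A^6 * (41*d^2 + 4*d^4) = 4*A^14 + 57*A^10 + 106*A^6 + 57*A^2 + 4*A^-2
  A^4 * (81*d + 38*d^3 + d^5) = -A^14 - 43*A^10 - 205*A^6 - 205*A^2 - 43*A^-2 - A^-6
  A^2 * (71 + 117*d^2 + 22*d^4) = 22*A^10 + 205*A^6 + 437*A^2 + 205*A^-2 + 22*A^-6
  A^0 * (154*d + 91*d^3 + 7*d^5) = -7*A^10 - 126*A^6 - 497*A^2 - 497*A^-2 - 126*A^-6 - 7*A^-10
  A^-2 * (168*d^2 + 41*d^4 + d^6) = A^10 + 47*A^6 + 347*A^2 + 602*A^-2 + 347*A^-6 + 47*A^-10 + A^-14
  A^-4 * (110*d^3 + 10*d^5) = -10*A^6 - 160*A^2 - 430*A^-2 - 430*A^-6 - 160*A^-10 - 10*A^-14
  A^-6 * (44*d^4 + d^6) = A^6 + 50*A^2 + 191*A^-2 + 284*A^-6 + 191*A^-10 + 50*A^-14 + A^-18
  A^-8 * (10*d^5) = -10*A^2 - 50*A^-2 - 100*A^-6 - 100*A^-10 - 50*A^-14 - 10*A^-18
  A^-10 * (d^6) = A^2 + 6*A^-2 + 15*A^-6 + 20*A^-10 + 15*A^-14 + 6*A^-18 + A^-22
Summing the groups: <K> = A^18 - 3*A^14 + 6*A^10 - 8*A^6 + 11*A^2 - 12*A^-2 + 11*A^-6 - 9*A^-10 + 6*A^-14 - 3*A^-18 + A^-22
Normalise by the writhe: (-A^3)^(-w) = (-A^3)^(-2) = A^-6, so f(A) = A^-6 * <K> = A^12 - 3*A^8 + 6*A^4 - 8 + 11*A^-4 - 12*A^-8 + 11*A^-12 - 9*A^-16 + 6*A^-20 - 3*A^-24 + A^-28.
Substitute A = t^(-1/4), i.e. A^e → t^(-e/4): V(t) = t^7 - 3*t^6 + 6*t^5 - 9*t^4 + 11*t^3 - 12*t^2 + 11*t - 8 + 6*t^-1 - 3*t^-2 + t^-3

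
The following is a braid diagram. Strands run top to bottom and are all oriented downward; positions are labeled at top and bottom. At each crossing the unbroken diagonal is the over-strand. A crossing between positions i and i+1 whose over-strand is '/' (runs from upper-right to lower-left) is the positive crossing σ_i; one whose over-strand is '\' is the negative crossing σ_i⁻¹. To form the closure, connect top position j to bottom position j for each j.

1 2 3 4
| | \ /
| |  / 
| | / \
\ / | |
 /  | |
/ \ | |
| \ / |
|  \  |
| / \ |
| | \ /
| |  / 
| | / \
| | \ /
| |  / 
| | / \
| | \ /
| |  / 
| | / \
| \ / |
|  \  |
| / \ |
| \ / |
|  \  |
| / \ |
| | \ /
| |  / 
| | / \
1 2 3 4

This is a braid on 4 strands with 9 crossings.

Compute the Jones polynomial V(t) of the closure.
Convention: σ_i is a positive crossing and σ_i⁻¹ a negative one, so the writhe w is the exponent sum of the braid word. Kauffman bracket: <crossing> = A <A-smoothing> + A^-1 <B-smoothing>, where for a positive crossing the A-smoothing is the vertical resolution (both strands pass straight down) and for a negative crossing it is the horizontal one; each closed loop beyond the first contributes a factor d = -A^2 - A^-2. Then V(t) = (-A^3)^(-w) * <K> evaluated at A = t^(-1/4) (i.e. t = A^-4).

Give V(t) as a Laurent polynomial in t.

-t^6 + 2*t^5 - 4*t^4 + 5*t^3 - 4*t^2 + 5*t - 3 + 2*t^-1 - t^-2

Derivation:
Reading the diagram top to bottom ('/'-over between positions i,i+1 = s_i, '\'-over = s_i^-1): braid word = s3 s1 s2^-1 s3 s3 s3 s2^-1 s2^-1 s3.
Braid: s3 s1 s2^-1 s3 s3 s3 s2^-1 s2^-1 s3 on 4 strands, 9 crossings.
Writhe w = (#positive) - (#negative) = 6 - 3 = 3.
Enumerate smoothing states for the bracket polynomial. There are 2^9 = 512 states.
Each crossing splits two ways (0=vertical, 1=horizontal). The state's weight is A^(#A-smoothings - #B-smoothings) * d^(loops - 1).
Tabulate the states by total A-exponent and number of loops L (A-exp: L × count):
  A^9: L=5 ×1
  A^7: L=4 ×9
  A^5: L=3 ×32, L=5 ×4
  A^3: L=2 ×51, L=4 ×32, L=6 ×1
  A^1: L=1 ×27, L=3 ×81, L=5 ×18
  A^-1: L=2 ×53, L=4 ×67, L=6 ×6
  A^-3: L=3 ×50, L=5 ×33, L=7 ×1
  A^-5: L=4 ×27, L=6 ×9
  A^-7: L=5 ×8, L=7 ×1
  A^-9: L=6 ×1
Each group contributes A^e * Σ count * d^(L-1):
Powers of d = -A^2 - A^-2: d^2 = A^4 + 2 + A^-4; d^3 = -A^6 - 3*A^2 - 3*A^-2 - A^-6; d^4 = A^8 + 4*A^4 + 6 + 4*A^-4 + A^-8; d^5 = -A^10 - 5*A^6 - 10*A^2 - 10*A^-2 - 5*A^-6 - A^-10; d^6 = A^12 + 6*A^8 + 15*A^4 + 20 + 15*A^-4 + 6*A^-8 + A^-12.
  A^9 * (d^4) = A^17 + 4*A^13 + 6*A^9 + 4*A^5 + A
  A^7 * (9*d^3) = -9*A^13 - 27*A^9 - 27*A^5 - 9*A
  A^5 * (32*d^2 + 4*d^4) = 4*A^13 + 48*A^9 + 88*A^5 + 48*A + 4*A^-3
  A^3 * (51*d + 32*d^3 + d^5) = -A^13 - 37*A^9 - 157*A^5 - 157*A - 37*A^-3 - A^-7
  A^1 * (27 + 81*d^2 + 18*d^4) = 18*A^9 + 153*A^5 + 297*A + 153*A^-3 + 18*A^-7
  A^-1 * (53*d + 67*d^3 + 6*d^5) = -6*A^9 - 97*A^5 - 314*A - 314*A^-3 - 97*A^-7 - 6*A^-11
  A^-3 * (50*d^2 + 33*d^4 + d^6) = A^9 + 39*A^5 + 197*A + 318*A^-3 + 197*A^-7 + 39*A^-11 + A^-15
  A^-5 * (27*d^3 + 9*d^5) = -9*A^5 - 72*A - 171*A^-3 - 171*A^-7 - 72*A^-11 - 9*A^-15
  A^-7 * (8*d^4 + d^6) = A^5 + 14*A + 47*A^-3 + 68*A^-7 + 47*A^-11 + 14*A^-15 + A^-19
  A^-9 * (d^5) = -A - 5*A^-3 - 10*A^-7 - 10*A^-11 - 5*A^-15 - A^-19
Summing the groups: <K> = A^17 - 2*A^13 + 3*A^9 - 5*A^5 + 4*A - 5*A^-3 + 4*A^-7 - 2*A^-11 + A^-15
Normalise by the writhe: (-A^3)^(-w) = (-A^3)^(-3) = -A^-9, so f(A) = -A^-9 * <K> = -A^8 + 2*A^4 - 3 + 5*A^-4 - 4*A^-8 + 5*A^-12 - 4*A^-16 + 2*A^-20 - A^-24.
Substitute A = t^(-1/4), i.e. A^e → t^(-e/4): V(t) = -t^6 + 2*t^5 - 4*t^4 + 5*t^3 - 4*t^2 + 5*t - 3 + 2*t^-1 - t^-2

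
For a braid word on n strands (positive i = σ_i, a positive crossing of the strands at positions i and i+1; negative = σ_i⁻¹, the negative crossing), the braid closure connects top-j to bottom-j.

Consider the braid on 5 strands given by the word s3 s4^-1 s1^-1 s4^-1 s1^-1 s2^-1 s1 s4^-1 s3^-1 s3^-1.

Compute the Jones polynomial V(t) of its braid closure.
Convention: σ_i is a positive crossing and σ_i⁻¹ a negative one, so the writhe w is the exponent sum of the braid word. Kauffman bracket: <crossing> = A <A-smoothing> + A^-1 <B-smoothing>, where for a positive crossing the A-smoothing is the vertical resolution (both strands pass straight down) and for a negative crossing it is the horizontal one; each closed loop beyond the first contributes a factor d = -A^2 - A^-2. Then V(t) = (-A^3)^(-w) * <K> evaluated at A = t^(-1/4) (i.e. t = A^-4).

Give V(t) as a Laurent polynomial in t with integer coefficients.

The presented braid s3 s4^-1 s1^-1 s4^-1 s1^-1 s2^-1 s1 s4^-1 s3^-1 s3^-1 on 5 strands reduces by inverse Markov moves (closure unchanged at each step):
  Deconjugate: the word is γ·β·γ⁻¹ with γ = s3 (prefix) and γ⁻¹ = s3^-1 (suffix); strip both.
Reduced to β = s4^-1 s1^-1 s4^-1 s1^-1 s2^-1 s1 s4^-1 s3^-1 on 5 strands, 8 crossings.
Compute on β:
Braid: s4^-1 s1^-1 s4^-1 s1^-1 s2^-1 s1 s4^-1 s3^-1 on 5 strands, 8 crossings.
Writhe w = (#positive) - (#negative) = 1 - 7 = -6.
State-sum expansion of <K>. There are 2^8 = 256 states.
For each crossing: s=0 is the vertical smoothing, s=1 horizontal. Crossing k contributes A^(sign_k * (1 - 2*s_k)); loop factor d = -A^2 - A^-2.
Tabulate the states by total A-exponent and number of loops L (A-exp: L × count):
  A^8: L=4 ×1
  A^6: L=3 ×5, L=5 ×3
  A^4: L=2 ×9, L=4 ×16, L=6 ×3
  A^2: L=1 ×6, L=3 ×32, L=5 ×17, L=7 ×1
  A^0: L=2 ×26, L=4 ×38, L=6 ×6
  A^-2: L=1 ×3, L=3 ×37, L=5 ×16
  A^-4: L=2 ×7, L=4 ×20, L=6 ×1
  A^-6: L=3 ×5, L=5 ×3
  A^-8: L=4 ×1
Each group contributes A^e * Σ count * d^(L-1):
Powers of d = -A^2 - A^-2: d^2 = A^4 + 2 + A^-4; d^3 = -A^6 - 3*A^2 - 3*A^-2 - A^-6; d^4 = A^8 + 4*A^4 + 6 + 4*A^-4 + A^-8; d^5 = -A^10 - 5*A^6 - 10*A^2 - 10*A^-2 - 5*A^-6 - A^-10; d^6 = A^12 + 6*A^8 + 15*A^4 + 20 + 15*A^-4 + 6*A^-8 + A^-12.
  A^8 * (d^3) = -A^14 - 3*A^10 - 3*A^6 - A^2
  A^6 * (5*d^2 + 3*d^4) = 3*A^14 + 17*A^10 + 28*A^6 + 17*A^2 + 3*A^-2
  A^4 * (9*d + 16*d^3 + 3*d^5) = -3*A^14 - 31*A^10 - 87*A^6 - 87*A^2 - 31*A^-2 - 3*A^-6
  A^2 * (6 + 32*d^2 + 17*d^4 + d^6) = A^14 + 23*A^10 + 115*A^6 + 192*A^2 + 115*A^-2 + 23*A^-6 + A^-10
  A^0 * (26*d + 38*d^3 + 6*d^5) = -6*A^10 - 68*A^6 - 200*A^2 - 200*A^-2 - 68*A^-6 - 6*A^-10
  A^-2 * (3 + 37*d^2 + 16*d^4) = 16*A^6 + 101*A^2 + 173*A^-2 + 101*A^-6 + 16*A^-10
  A^-4 * (7*d + 20*d^3 + d^5) = -A^6 - 25*A^2 - 77*A^-2 - 77*A^-6 - 25*A^-10 - A^-14
  A^-6 * (5*d^2 + 3*d^4) = 3*A^2 + 17*A^-2 + 28*A^-6 + 17*A^-10 + 3*A^-14
  A^-8 * (d^3) = -A^-2 - 3*A^-6 - 3*A^-10 - A^-14
Summing the groups: <K> = -A^-2 + A^-6 + A^-14
Normalise by the writhe: (-A^3)^(-w) = (-A^3)^(6) = A^18, so f(A) = A^18 * <K> = -A^16 + A^12 + A^4.
Substitute A = t^(-1/4), i.e. A^e → t^(-e/4): V(t) = t^-1 + t^-3 - t^-4

Answer: t^-1 + t^-3 - t^-4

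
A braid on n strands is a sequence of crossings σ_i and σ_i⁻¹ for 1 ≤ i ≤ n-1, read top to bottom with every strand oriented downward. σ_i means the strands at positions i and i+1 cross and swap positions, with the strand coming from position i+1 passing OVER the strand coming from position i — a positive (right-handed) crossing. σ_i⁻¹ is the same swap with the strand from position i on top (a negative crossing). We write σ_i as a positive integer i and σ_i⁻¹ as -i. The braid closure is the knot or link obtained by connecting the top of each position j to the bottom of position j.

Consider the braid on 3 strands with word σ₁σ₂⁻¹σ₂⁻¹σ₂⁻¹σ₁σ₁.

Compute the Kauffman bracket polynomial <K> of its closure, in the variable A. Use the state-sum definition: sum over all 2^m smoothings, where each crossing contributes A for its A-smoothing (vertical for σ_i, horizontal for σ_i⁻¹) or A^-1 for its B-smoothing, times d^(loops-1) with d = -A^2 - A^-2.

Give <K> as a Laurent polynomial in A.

Braid: s1 s2^-1 s2^-1 s2^-1 s1 s1 on 3 strands, 6 crossings.
Writhe w = (#positive) - (#negative) = 3 - 3 = 0.
Computing the Kauffman bracket via state sum. There are 2^6 = 64 states.
For each crossing: s=0 is the vertical smoothing, s=1 horizontal. Crossing k contributes A^(sign_k * (1 - 2*s_k)); loop factor d = -A^2 - A^-2.
Tabulate the states by total A-exponent and number of loops L (A-exp: L × count):
  A^6: L=4 ×1
  A^4: L=3 ×6
  A^2: L=2 ×12, L=4 ×3
  A^0: L=1 ×9, L=3 ×10, L=5 ×1
  A^-2: L=2 ×12, L=4 ×3
  A^-4: L=3 ×6
  A^-6: L=4 ×1
Each group contributes A^e * Σ count * d^(L-1):
Powers of d = -A^2 - A^-2: d^2 = A^4 + 2 + A^-4; d^3 = -A^6 - 3*A^2 - 3*A^-2 - A^-6; d^4 = A^8 + 4*A^4 + 6 + 4*A^-4 + A^-8.
  A^6 * (d^3) = -A^12 - 3*A^8 - 3*A^4 - 1
  A^4 * (6*d^2) = 6*A^8 + 12*A^4 + 6
  A^2 * (12*d + 3*d^3) = -3*A^8 - 21*A^4 - 21 - 3*A^-4
  A^0 * (9 + 10*d^2 + d^4) = A^8 + 14*A^4 + 35 + 14*A^-4 + A^-8
  A^-2 * (12*d + 3*d^3) = -3*A^4 - 21 - 21*A^-4 - 3*A^-8
  A^-4 * (6*d^2) = 6 + 12*A^-4 + 6*A^-8
  A^-6 * (d^3) = -1 - 3*A^-4 - 3*A^-8 - A^-12
Summing the groups: <K> = -A^12 + A^8 - A^4 + 3 - A^-4 + A^-8 - A^-12

Answer: -A^12 + A^8 - A^4 + 3 - A^-4 + A^-8 - A^-12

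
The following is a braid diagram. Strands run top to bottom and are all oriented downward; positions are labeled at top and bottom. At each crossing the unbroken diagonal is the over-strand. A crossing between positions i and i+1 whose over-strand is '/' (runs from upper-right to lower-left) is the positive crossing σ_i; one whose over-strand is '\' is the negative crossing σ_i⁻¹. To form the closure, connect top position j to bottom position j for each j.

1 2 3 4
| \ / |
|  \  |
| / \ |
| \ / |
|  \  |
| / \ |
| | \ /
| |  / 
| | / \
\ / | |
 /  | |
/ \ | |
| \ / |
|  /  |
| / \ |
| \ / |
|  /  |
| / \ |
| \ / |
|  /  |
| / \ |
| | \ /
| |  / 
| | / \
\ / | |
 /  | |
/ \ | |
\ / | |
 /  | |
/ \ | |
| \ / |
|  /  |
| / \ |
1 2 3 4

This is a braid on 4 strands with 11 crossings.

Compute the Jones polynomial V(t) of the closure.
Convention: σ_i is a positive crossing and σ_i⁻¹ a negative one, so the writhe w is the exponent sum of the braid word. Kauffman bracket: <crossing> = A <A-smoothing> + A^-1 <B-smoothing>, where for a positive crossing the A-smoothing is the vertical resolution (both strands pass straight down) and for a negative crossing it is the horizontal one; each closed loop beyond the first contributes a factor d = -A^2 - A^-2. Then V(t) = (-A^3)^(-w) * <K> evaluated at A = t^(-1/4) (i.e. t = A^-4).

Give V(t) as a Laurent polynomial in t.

Reading the diagram top to bottom ('/'-over between positions i,i+1 = s_i, '\'-over = s_i^-1): braid word = s2^-1 s2^-1 s3 s1 s2 s2 s2 s3 s1 s1 s2.
The presented braid s2^-1 s2^-1 s3 s1 s2 s2 s2 s3 s1 s1 s2 on 4 strands reduces by inverse Markov moves (closure unchanged at each step):
  Deconjugate: the word is γ·β·γ⁻¹ with γ = s2^-1 (prefix) and γ⁻¹ = s2 (suffix); strip both.
Reduced to β = s2^-1 s3 s1 s2 s2 s2 s3 s1 s1 on 4 strands, 9 crossings.
Compute on β:
Braid: s2^-1 s3 s1 s2 s2 s2 s3 s1 s1 on 4 strands, 9 crossings.
Writhe w = (#positive) - (#negative) = 8 - 1 = 7.
Enumerate smoothing states for the bracket polynomial. There are 2^9 = 512 states.
Smooth each crossing (0=||, 1=⌣⌢); contribution A^(Σ sign_k(1-2s_k)) * d^(L-1).
Tabulate the states by total A-exponent and number of loops L (A-exp: L × count):
  A^9: L=3 ×1
  A^7: L=2 ×5, L=4 ×4
  A^5: L=1 ×6, L=3 ×27, L=5 ×3
  A^3: L=2 ×57, L=4 ×26, L=6 ×1
  A^1: L=1 ×39, L=3 ×77, L=5 ×10
  A^-1: L=2 ×81, L=4 ×44, L=6 ×1
  A^-3: L=3 ×73, L=5 ×11
  A^-5: L=4 ×35, L=6 ×1
  A^-7: L=5 ×9
  A^-9: L=6 ×1
Each group contributes A^e * Σ count * d^(L-1):
Powers of d = -A^2 - A^-2: d^2 = A^4 + 2 + A^-4; d^3 = -A^6 - 3*A^2 - 3*A^-2 - A^-6; d^4 = A^8 + 4*A^4 + 6 + 4*A^-4 + A^-8; d^5 = -A^10 - 5*A^6 - 10*A^2 - 10*A^-2 - 5*A^-6 - A^-10.
  A^9 * (d^2) = A^13 + 2*A^9 + A^5
  A^7 * (5*d + 4*d^3) = -4*A^13 - 17*A^9 - 17*A^5 - 4*A
  A^5 * (6 + 27*d^2 + 3*d^4) = 3*A^13 + 39*A^9 + 78*A^5 + 39*A + 3*A^-3
  A^3 * (57*d + 26*d^3 + d^5) = -A^13 - 31*A^9 - 145*A^5 - 145*A - 31*A^-3 - A^-7
  A^1 * (39 + 77*d^2 + 10*d^4) = 10*A^9 + 117*A^5 + 253*A + 117*A^-3 + 10*A^-7
  A^-1 * (81*d + 44*d^3 + d^5) = -A^9 - 49*A^5 - 223*A - 223*A^-3 - 49*A^-7 - A^-11
  A^-3 * (73*d^2 + 11*d^4) = 11*A^5 + 117*A + 212*A^-3 + 117*A^-7 + 11*A^-11
  A^-5 * (35*d^3 + d^5) = -A^5 - 40*A - 115*A^-3 - 115*A^-7 - 40*A^-11 - A^-15
  A^-7 * (9*d^4) = 9*A + 36*A^-3 + 54*A^-7 + 36*A^-11 + 9*A^-15
  A^-9 * (d^5) = -A - 5*A^-3 - 10*A^-7 - 10*A^-11 - 5*A^-15 - A^-19
Summing the groups: <K> = -A^13 + 2*A^9 - 5*A^5 + 5*A - 6*A^-3 + 6*A^-7 - 4*A^-11 + 3*A^-15 - A^-19
Normalise by the writhe: (-A^3)^(-w) = (-A^3)^(-7) = -A^-21, so f(A) = -A^-21 * <K> = A^-8 - 2*A^-12 + 5*A^-16 - 5*A^-20 + 6*A^-24 - 6*A^-28 + 4*A^-32 - 3*A^-36 + A^-40.
Substitute A = t^(-1/4), i.e. A^e → t^(-e/4): V(t) = t^10 - 3*t^9 + 4*t^8 - 6*t^7 + 6*t^6 - 5*t^5 + 5*t^4 - 2*t^3 + t^2

Answer: t^10 - 3*t^9 + 4*t^8 - 6*t^7 + 6*t^6 - 5*t^5 + 5*t^4 - 2*t^3 + t^2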